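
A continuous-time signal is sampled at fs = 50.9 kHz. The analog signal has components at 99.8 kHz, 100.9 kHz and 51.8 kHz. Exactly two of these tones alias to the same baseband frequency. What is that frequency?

fs/2 = 25.45 kHz.
99.8 kHz mod fs = 48.9 kHz.
48.9 kHz > fs/2 = 25.45 kHz, folds to fs − 48.9 kHz = 2 kHz.
100.9 kHz mod fs = 50 kHz.
50 kHz > fs/2 = 25.45 kHz, folds to fs − 50 kHz = 0.9 kHz.
51.8 kHz mod fs = 0.9 kHz.
0.9 kHz ≤ fs/2 = 25.45 kHz, appears at 0.9 kHz.
51.8 kHz and 100.9 kHz both map to 0.9 kHz.

0.9 kHz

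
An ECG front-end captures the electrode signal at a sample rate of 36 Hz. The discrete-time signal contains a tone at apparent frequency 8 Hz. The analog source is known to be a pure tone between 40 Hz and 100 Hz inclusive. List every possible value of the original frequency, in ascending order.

Frequencies that alias to 8 Hz are k·fs ± 8 Hz for integer k ≥ 0.
k=0: 8 Hz.
k=1: 28 Hz, 44 Hz.
k=2: 64 Hz, 80 Hz.
k=3: 100 Hz, 116 Hz.
k=4: 136 Hz, 152 Hz.
Within [40 Hz, 100 Hz]: 44 Hz, 64 Hz, 80 Hz, 100 Hz.

44 Hz, 64 Hz, 80 Hz, 100 Hz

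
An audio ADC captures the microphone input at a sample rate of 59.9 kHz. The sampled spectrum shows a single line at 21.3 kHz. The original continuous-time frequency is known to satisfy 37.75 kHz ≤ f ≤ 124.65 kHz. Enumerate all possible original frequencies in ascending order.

Frequencies that alias to 21.3 kHz are k·fs ± 21.3 kHz for integer k ≥ 0.
k=0: 21.3 kHz.
k=1: 38.6 kHz, 81.2 kHz.
k=2: 98.5 kHz, 141.1 kHz.
k=3: 158.4 kHz, 201 kHz.
Within [37.75 kHz, 124.65 kHz]: 38.6 kHz, 81.2 kHz, 98.5 kHz.

38.6 kHz, 81.2 kHz, 98.5 kHz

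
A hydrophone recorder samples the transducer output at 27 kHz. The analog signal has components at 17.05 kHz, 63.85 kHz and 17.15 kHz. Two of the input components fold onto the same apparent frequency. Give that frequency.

9.85 kHz

fs/2 = 13.5 kHz.
17.05 kHz > fs/2 = 13.5 kHz, folds to fs − 17.05 kHz = 9.95 kHz.
63.85 kHz mod fs = 9.85 kHz.
9.85 kHz ≤ fs/2 = 13.5 kHz, appears at 9.85 kHz.
17.15 kHz > fs/2 = 13.5 kHz, folds to fs − 17.15 kHz = 9.85 kHz.
17.15 kHz and 63.85 kHz both map to 9.85 kHz.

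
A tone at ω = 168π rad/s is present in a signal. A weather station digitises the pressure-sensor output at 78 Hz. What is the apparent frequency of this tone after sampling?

ω = 168π rad/s → f = ω/(2π) = 84 Hz.
84 Hz mod fs = 6 Hz.
6 Hz ≤ fs/2 = 39 Hz, appears at 6 Hz.

6 Hz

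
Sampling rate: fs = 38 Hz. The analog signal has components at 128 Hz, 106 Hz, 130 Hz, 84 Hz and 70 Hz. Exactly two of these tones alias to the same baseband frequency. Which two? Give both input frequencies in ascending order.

fs/2 = 19 Hz.
128 Hz mod fs = 14 Hz.
14 Hz ≤ fs/2 = 19 Hz, appears at 14 Hz.
106 Hz mod fs = 30 Hz.
30 Hz > fs/2 = 19 Hz, folds to fs − 30 Hz = 8 Hz.
130 Hz mod fs = 16 Hz.
16 Hz ≤ fs/2 = 19 Hz, appears at 16 Hz.
84 Hz mod fs = 8 Hz.
8 Hz ≤ fs/2 = 19 Hz, appears at 8 Hz.
70 Hz mod fs = 32 Hz.
32 Hz > fs/2 = 19 Hz, folds to fs − 32 Hz = 6 Hz.
84 Hz and 106 Hz both map to 8 Hz.

84 Hz, 106 Hz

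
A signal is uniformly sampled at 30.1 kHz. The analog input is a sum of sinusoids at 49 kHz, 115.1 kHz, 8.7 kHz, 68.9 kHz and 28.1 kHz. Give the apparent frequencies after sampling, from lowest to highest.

2 kHz, 5.3 kHz, 8.7 kHz, 11.2 kHz

fs/2 = 15.05 kHz.
49 kHz mod fs = 18.9 kHz.
18.9 kHz > fs/2 = 15.05 kHz, folds to fs − 18.9 kHz = 11.2 kHz.
115.1 kHz mod fs = 24.8 kHz.
24.8 kHz > fs/2 = 15.05 kHz, folds to fs − 24.8 kHz = 5.3 kHz.
8.7 kHz ≤ fs/2 = 15.05 kHz, passes unchanged.
68.9 kHz mod fs = 8.7 kHz.
8.7 kHz ≤ fs/2 = 15.05 kHz, appears at 8.7 kHz.
28.1 kHz > fs/2 = 15.05 kHz, folds to fs − 28.1 kHz = 2 kHz.
Distinct values: {2 kHz, 5.3 kHz, 8.7 kHz, 11.2 kHz}.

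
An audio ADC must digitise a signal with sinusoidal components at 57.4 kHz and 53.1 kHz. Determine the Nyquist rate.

114.8 kHz

Highest-frequency component: 57.4 kHz.
Nyquist rate = 2 × 57.4 kHz = 114.8 kHz.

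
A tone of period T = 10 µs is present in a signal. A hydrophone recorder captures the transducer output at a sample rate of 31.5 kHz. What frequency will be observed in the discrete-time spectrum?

T = 10 µs → f = 1/T = 100 kHz.
100 kHz mod fs = 5.5 kHz.
5.5 kHz ≤ fs/2 = 15.75 kHz, appears at 5.5 kHz.

5.5 kHz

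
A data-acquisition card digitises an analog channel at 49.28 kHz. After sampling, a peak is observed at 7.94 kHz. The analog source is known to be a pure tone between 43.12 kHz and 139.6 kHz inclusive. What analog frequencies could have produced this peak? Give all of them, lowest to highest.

Frequencies that alias to 7.94 kHz are k·fs ± 7.94 kHz for integer k ≥ 0.
k=0: 7.94 kHz.
k=1: 41.34 kHz, 57.22 kHz.
k=2: 90.62 kHz, 106.5 kHz.
k=3: 139.9 kHz, 155.78 kHz.
Within [43.12 kHz, 139.6 kHz]: 57.22 kHz, 90.62 kHz, 106.5 kHz.

57.22 kHz, 90.62 kHz, 106.5 kHz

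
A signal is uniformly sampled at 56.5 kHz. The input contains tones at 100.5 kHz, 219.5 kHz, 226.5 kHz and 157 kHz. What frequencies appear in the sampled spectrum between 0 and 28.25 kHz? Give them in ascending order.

0.5 kHz, 6.5 kHz, 12.5 kHz

fs/2 = 28.25 kHz.
100.5 kHz mod fs = 44 kHz.
44 kHz > fs/2 = 28.25 kHz, folds to fs − 44 kHz = 12.5 kHz.
219.5 kHz mod fs = 50 kHz.
50 kHz > fs/2 = 28.25 kHz, folds to fs − 50 kHz = 6.5 kHz.
226.5 kHz mod fs = 0.5 kHz.
0.5 kHz ≤ fs/2 = 28.25 kHz, appears at 0.5 kHz.
157 kHz mod fs = 44 kHz.
44 kHz > fs/2 = 28.25 kHz, folds to fs − 44 kHz = 12.5 kHz.
Distinct values: {0.5 kHz, 6.5 kHz, 12.5 kHz}.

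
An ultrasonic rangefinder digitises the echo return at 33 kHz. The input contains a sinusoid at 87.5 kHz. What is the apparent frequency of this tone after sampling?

11.5 kHz

87.5 kHz mod fs = 21.5 kHz.
21.5 kHz > fs/2 = 16.5 kHz, folds to fs − 21.5 kHz = 11.5 kHz.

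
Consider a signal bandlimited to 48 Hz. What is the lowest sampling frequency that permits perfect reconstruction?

96 Hz

Nyquist rate = 2 × 48 Hz = 96 Hz.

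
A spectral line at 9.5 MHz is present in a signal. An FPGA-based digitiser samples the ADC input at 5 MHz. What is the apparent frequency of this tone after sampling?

0.5 MHz

9.5 MHz mod fs = 4.5 MHz.
4.5 MHz > fs/2 = 2.5 MHz, folds to fs − 4.5 MHz = 0.5 MHz.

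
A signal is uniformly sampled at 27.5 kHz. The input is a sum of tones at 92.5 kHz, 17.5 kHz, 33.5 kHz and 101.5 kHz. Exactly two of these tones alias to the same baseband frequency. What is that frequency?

10 kHz

fs/2 = 13.75 kHz.
92.5 kHz mod fs = 10 kHz.
10 kHz ≤ fs/2 = 13.75 kHz, appears at 10 kHz.
17.5 kHz > fs/2 = 13.75 kHz, folds to fs − 17.5 kHz = 10 kHz.
33.5 kHz mod fs = 6 kHz.
6 kHz ≤ fs/2 = 13.75 kHz, appears at 6 kHz.
101.5 kHz mod fs = 19 kHz.
19 kHz > fs/2 = 13.75 kHz, folds to fs − 19 kHz = 8.5 kHz.
17.5 kHz and 92.5 kHz both map to 10 kHz.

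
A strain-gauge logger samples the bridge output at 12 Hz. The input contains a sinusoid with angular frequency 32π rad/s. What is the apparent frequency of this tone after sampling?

ω = 32π rad/s → f = ω/(2π) = 16 Hz.
16 Hz mod fs = 4 Hz.
4 Hz ≤ fs/2 = 6 Hz, appears at 4 Hz.

4 Hz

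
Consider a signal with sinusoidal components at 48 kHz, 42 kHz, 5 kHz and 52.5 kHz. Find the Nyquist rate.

105 kHz

Highest-frequency component: 52.5 kHz.
Nyquist rate = 2 × 52.5 kHz = 105 kHz.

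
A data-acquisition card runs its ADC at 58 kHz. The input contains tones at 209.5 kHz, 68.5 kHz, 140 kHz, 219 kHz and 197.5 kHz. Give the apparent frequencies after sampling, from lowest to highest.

10.5 kHz, 13 kHz, 22.5 kHz, 23.5 kHz, 24 kHz

fs/2 = 29 kHz.
209.5 kHz mod fs = 35.5 kHz.
35.5 kHz > fs/2 = 29 kHz, folds to fs − 35.5 kHz = 22.5 kHz.
68.5 kHz mod fs = 10.5 kHz.
10.5 kHz ≤ fs/2 = 29 kHz, appears at 10.5 kHz.
140 kHz mod fs = 24 kHz.
24 kHz ≤ fs/2 = 29 kHz, appears at 24 kHz.
219 kHz mod fs = 45 kHz.
45 kHz > fs/2 = 29 kHz, folds to fs − 45 kHz = 13 kHz.
197.5 kHz mod fs = 23.5 kHz.
23.5 kHz ≤ fs/2 = 29 kHz, appears at 23.5 kHz.
Distinct values: {10.5 kHz, 13 kHz, 22.5 kHz, 23.5 kHz, 24 kHz}.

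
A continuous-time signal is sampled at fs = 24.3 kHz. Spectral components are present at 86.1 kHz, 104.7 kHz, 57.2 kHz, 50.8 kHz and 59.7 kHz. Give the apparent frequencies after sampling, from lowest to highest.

fs/2 = 12.15 kHz.
86.1 kHz mod fs = 13.2 kHz.
13.2 kHz > fs/2 = 12.15 kHz, folds to fs − 13.2 kHz = 11.1 kHz.
104.7 kHz mod fs = 7.5 kHz.
7.5 kHz ≤ fs/2 = 12.15 kHz, appears at 7.5 kHz.
57.2 kHz mod fs = 8.6 kHz.
8.6 kHz ≤ fs/2 = 12.15 kHz, appears at 8.6 kHz.
50.8 kHz mod fs = 2.2 kHz.
2.2 kHz ≤ fs/2 = 12.15 kHz, appears at 2.2 kHz.
59.7 kHz mod fs = 11.1 kHz.
11.1 kHz ≤ fs/2 = 12.15 kHz, appears at 11.1 kHz.
Distinct values: {2.2 kHz, 7.5 kHz, 8.6 kHz, 11.1 kHz}.

2.2 kHz, 7.5 kHz, 8.6 kHz, 11.1 kHz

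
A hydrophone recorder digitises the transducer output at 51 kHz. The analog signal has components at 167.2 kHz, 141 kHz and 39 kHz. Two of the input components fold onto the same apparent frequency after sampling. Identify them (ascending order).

39 kHz, 141 kHz

fs/2 = 25.5 kHz.
167.2 kHz mod fs = 14.2 kHz.
14.2 kHz ≤ fs/2 = 25.5 kHz, appears at 14.2 kHz.
141 kHz mod fs = 39 kHz.
39 kHz > fs/2 = 25.5 kHz, folds to fs − 39 kHz = 12 kHz.
39 kHz > fs/2 = 25.5 kHz, folds to fs − 39 kHz = 12 kHz.
39 kHz and 141 kHz both map to 12 kHz.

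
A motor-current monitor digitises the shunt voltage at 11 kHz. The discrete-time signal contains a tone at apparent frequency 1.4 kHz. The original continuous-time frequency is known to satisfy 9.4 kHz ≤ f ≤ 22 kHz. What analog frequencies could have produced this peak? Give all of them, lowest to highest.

Frequencies that alias to 1.4 kHz are k·fs ± 1.4 kHz for integer k ≥ 0.
k=0: 1.4 kHz.
k=1: 9.6 kHz, 12.4 kHz.
k=2: 20.6 kHz, 23.4 kHz.
k=3: 31.6 kHz, 34.4 kHz.
Within [9.4 kHz, 22 kHz]: 9.6 kHz, 12.4 kHz, 20.6 kHz.

9.6 kHz, 12.4 kHz, 20.6 kHz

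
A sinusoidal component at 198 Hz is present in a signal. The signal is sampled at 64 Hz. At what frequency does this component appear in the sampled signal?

6 Hz

198 Hz mod fs = 6 Hz.
6 Hz ≤ fs/2 = 32 Hz, appears at 6 Hz.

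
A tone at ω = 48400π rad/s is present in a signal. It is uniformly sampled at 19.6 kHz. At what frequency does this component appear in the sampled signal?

ω = 48400π rad/s → f = ω/(2π) = 24200 Hz = 24.2 kHz.
24.2 kHz mod fs = 4.6 kHz.
4.6 kHz ≤ fs/2 = 9.8 kHz, appears at 4.6 kHz.

4.6 kHz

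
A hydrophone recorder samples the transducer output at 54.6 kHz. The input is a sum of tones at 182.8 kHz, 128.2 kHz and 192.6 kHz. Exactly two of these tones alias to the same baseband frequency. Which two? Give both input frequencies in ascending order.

128.2 kHz, 182.8 kHz

fs/2 = 27.3 kHz.
182.8 kHz mod fs = 19 kHz.
19 kHz ≤ fs/2 = 27.3 kHz, appears at 19 kHz.
128.2 kHz mod fs = 19 kHz.
19 kHz ≤ fs/2 = 27.3 kHz, appears at 19 kHz.
192.6 kHz mod fs = 28.8 kHz.
28.8 kHz > fs/2 = 27.3 kHz, folds to fs − 28.8 kHz = 25.8 kHz.
128.2 kHz and 182.8 kHz both map to 19 kHz.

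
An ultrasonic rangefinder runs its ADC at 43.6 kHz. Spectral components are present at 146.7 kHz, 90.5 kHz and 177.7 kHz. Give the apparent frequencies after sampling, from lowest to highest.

3.3 kHz, 15.9 kHz

fs/2 = 21.8 kHz.
146.7 kHz mod fs = 15.9 kHz.
15.9 kHz ≤ fs/2 = 21.8 kHz, appears at 15.9 kHz.
90.5 kHz mod fs = 3.3 kHz.
3.3 kHz ≤ fs/2 = 21.8 kHz, appears at 3.3 kHz.
177.7 kHz mod fs = 3.3 kHz.
3.3 kHz ≤ fs/2 = 21.8 kHz, appears at 3.3 kHz.
Distinct values: {3.3 kHz, 15.9 kHz}.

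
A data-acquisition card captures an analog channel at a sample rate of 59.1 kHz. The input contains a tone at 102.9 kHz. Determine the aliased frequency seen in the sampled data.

15.3 kHz

102.9 kHz mod fs = 43.8 kHz.
43.8 kHz > fs/2 = 29.55 kHz, folds to fs − 43.8 kHz = 15.3 kHz.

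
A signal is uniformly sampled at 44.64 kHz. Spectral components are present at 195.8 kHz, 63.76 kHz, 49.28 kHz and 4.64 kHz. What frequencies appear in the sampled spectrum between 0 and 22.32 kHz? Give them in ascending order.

4.64 kHz, 17.24 kHz, 19.12 kHz

fs/2 = 22.32 kHz.
195.8 kHz mod fs = 17.24 kHz.
17.24 kHz ≤ fs/2 = 22.32 kHz, appears at 17.24 kHz.
63.76 kHz mod fs = 19.12 kHz.
19.12 kHz ≤ fs/2 = 22.32 kHz, appears at 19.12 kHz.
49.28 kHz mod fs = 4.64 kHz.
4.64 kHz ≤ fs/2 = 22.32 kHz, appears at 4.64 kHz.
4.64 kHz ≤ fs/2 = 22.32 kHz, passes unchanged.
Distinct values: {4.64 kHz, 17.24 kHz, 19.12 kHz}.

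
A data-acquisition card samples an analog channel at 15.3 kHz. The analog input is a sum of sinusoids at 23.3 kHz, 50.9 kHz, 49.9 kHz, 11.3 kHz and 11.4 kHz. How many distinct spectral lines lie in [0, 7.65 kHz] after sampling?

fs/2 = 7.65 kHz.
23.3 kHz mod fs = 8 kHz.
8 kHz > fs/2 = 7.65 kHz, folds to fs − 8 kHz = 7.3 kHz.
50.9 kHz mod fs = 5 kHz.
5 kHz ≤ fs/2 = 7.65 kHz, appears at 5 kHz.
49.9 kHz mod fs = 4 kHz.
4 kHz ≤ fs/2 = 7.65 kHz, appears at 4 kHz.
11.3 kHz > fs/2 = 7.65 kHz, folds to fs − 11.3 kHz = 4 kHz.
11.4 kHz > fs/2 = 7.65 kHz, folds to fs − 11.4 kHz = 3.9 kHz.
Distinct values: {3.9 kHz, 4 kHz, 5 kHz, 7.3 kHz} → 4.

4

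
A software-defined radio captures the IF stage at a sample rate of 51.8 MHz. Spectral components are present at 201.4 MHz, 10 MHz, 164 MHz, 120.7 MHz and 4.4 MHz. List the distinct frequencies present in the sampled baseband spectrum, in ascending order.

4.4 MHz, 5.8 MHz, 8.6 MHz, 10 MHz, 17.1 MHz

fs/2 = 25.9 MHz.
201.4 MHz mod fs = 46 MHz.
46 MHz > fs/2 = 25.9 MHz, folds to fs − 46 MHz = 5.8 MHz.
10 MHz ≤ fs/2 = 25.9 MHz, passes unchanged.
164 MHz mod fs = 8.6 MHz.
8.6 MHz ≤ fs/2 = 25.9 MHz, appears at 8.6 MHz.
120.7 MHz mod fs = 17.1 MHz.
17.1 MHz ≤ fs/2 = 25.9 MHz, appears at 17.1 MHz.
4.4 MHz ≤ fs/2 = 25.9 MHz, passes unchanged.
Distinct values: {4.4 MHz, 5.8 MHz, 8.6 MHz, 10 MHz, 17.1 MHz}.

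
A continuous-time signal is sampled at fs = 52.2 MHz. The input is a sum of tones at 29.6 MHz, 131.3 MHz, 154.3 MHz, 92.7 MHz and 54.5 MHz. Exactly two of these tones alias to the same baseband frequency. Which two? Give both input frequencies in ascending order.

54.5 MHz, 154.3 MHz

fs/2 = 26.1 MHz.
29.6 MHz > fs/2 = 26.1 MHz, folds to fs − 29.6 MHz = 22.6 MHz.
131.3 MHz mod fs = 26.9 MHz.
26.9 MHz > fs/2 = 26.1 MHz, folds to fs − 26.9 MHz = 25.3 MHz.
154.3 MHz mod fs = 49.9 MHz.
49.9 MHz > fs/2 = 26.1 MHz, folds to fs − 49.9 MHz = 2.3 MHz.
92.7 MHz mod fs = 40.5 MHz.
40.5 MHz > fs/2 = 26.1 MHz, folds to fs − 40.5 MHz = 11.7 MHz.
54.5 MHz mod fs = 2.3 MHz.
2.3 MHz ≤ fs/2 = 26.1 MHz, appears at 2.3 MHz.
54.5 MHz and 154.3 MHz both map to 2.3 MHz.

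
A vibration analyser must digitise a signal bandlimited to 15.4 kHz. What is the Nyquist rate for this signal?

30.8 kHz

Nyquist rate = 2 × 15.4 kHz = 30.8 kHz.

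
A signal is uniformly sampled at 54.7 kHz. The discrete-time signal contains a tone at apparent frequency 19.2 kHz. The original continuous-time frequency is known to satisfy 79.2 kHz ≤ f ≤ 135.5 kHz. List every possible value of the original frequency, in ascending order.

90.2 kHz, 128.6 kHz

Frequencies that alias to 19.2 kHz are k·fs ± 19.2 kHz for integer k ≥ 0.
k=0: 19.2 kHz.
k=1: 35.5 kHz, 73.9 kHz.
k=2: 90.2 kHz, 128.6 kHz.
k=3: 144.9 kHz, 183.3 kHz.
Within [79.2 kHz, 135.5 kHz]: 90.2 kHz, 128.6 kHz.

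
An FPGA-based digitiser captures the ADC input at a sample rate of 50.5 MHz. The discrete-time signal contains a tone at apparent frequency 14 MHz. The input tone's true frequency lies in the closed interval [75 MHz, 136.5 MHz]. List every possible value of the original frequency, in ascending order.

87 MHz, 115 MHz

Frequencies that alias to 14 MHz are k·fs ± 14 MHz for integer k ≥ 0.
k=0: 14 MHz.
k=1: 36.5 MHz, 64.5 MHz.
k=2: 87 MHz, 115 MHz.
k=3: 137.5 MHz, 165.5 MHz.
Within [75 MHz, 136.5 MHz]: 87 MHz, 115 MHz.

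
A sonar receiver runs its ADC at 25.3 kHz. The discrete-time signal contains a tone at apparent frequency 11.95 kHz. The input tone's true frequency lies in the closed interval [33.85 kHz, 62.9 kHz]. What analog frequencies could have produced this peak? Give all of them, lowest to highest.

Frequencies that alias to 11.95 kHz are k·fs ± 11.95 kHz for integer k ≥ 0.
k=0: 11.95 kHz.
k=1: 13.35 kHz, 37.25 kHz.
k=2: 38.65 kHz, 62.55 kHz.
k=3: 63.95 kHz, 87.85 kHz.
Within [33.85 kHz, 62.9 kHz]: 37.25 kHz, 38.65 kHz, 62.55 kHz.

37.25 kHz, 38.65 kHz, 62.55 kHz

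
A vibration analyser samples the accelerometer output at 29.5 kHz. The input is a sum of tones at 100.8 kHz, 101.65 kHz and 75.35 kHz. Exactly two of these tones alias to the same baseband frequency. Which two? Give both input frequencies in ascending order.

fs/2 = 14.75 kHz.
100.8 kHz mod fs = 12.3 kHz.
12.3 kHz ≤ fs/2 = 14.75 kHz, appears at 12.3 kHz.
101.65 kHz mod fs = 13.15 kHz.
13.15 kHz ≤ fs/2 = 14.75 kHz, appears at 13.15 kHz.
75.35 kHz mod fs = 16.35 kHz.
16.35 kHz > fs/2 = 14.75 kHz, folds to fs − 16.35 kHz = 13.15 kHz.
75.35 kHz and 101.65 kHz both map to 13.15 kHz.

75.35 kHz, 101.65 kHz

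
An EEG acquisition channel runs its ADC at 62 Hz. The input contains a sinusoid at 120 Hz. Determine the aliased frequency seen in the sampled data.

120 Hz mod fs = 58 Hz.
58 Hz > fs/2 = 31 Hz, folds to fs − 58 Hz = 4 Hz.

4 Hz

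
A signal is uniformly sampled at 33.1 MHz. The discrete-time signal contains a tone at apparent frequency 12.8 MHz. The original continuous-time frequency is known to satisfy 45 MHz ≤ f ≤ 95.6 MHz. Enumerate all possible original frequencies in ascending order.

Frequencies that alias to 12.8 MHz are k·fs ± 12.8 MHz for integer k ≥ 0.
k=0: 12.8 MHz.
k=1: 20.3 MHz, 45.9 MHz.
k=2: 53.4 MHz, 79 MHz.
k=3: 86.5 MHz, 112.1 MHz.
k=4: 119.6 MHz, 145.2 MHz.
Within [45 MHz, 95.6 MHz]: 45.9 MHz, 53.4 MHz, 79 MHz, 86.5 MHz.

45.9 MHz, 53.4 MHz, 79 MHz, 86.5 MHz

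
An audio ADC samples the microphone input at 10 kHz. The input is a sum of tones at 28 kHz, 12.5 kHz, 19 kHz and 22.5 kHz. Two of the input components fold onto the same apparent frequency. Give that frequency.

fs/2 = 5 kHz.
28 kHz mod fs = 8 kHz.
8 kHz > fs/2 = 5 kHz, folds to fs − 8 kHz = 2 kHz.
12.5 kHz mod fs = 2.5 kHz.
2.5 kHz ≤ fs/2 = 5 kHz, appears at 2.5 kHz.
19 kHz mod fs = 9 kHz.
9 kHz > fs/2 = 5 kHz, folds to fs − 9 kHz = 1 kHz.
22.5 kHz mod fs = 2.5 kHz.
2.5 kHz ≤ fs/2 = 5 kHz, appears at 2.5 kHz.
12.5 kHz and 22.5 kHz both map to 2.5 kHz.

2.5 kHz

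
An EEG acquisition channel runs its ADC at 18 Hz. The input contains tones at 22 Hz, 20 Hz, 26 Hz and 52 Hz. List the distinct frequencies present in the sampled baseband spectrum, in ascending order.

fs/2 = 9 Hz.
22 Hz mod fs = 4 Hz.
4 Hz ≤ fs/2 = 9 Hz, appears at 4 Hz.
20 Hz mod fs = 2 Hz.
2 Hz ≤ fs/2 = 9 Hz, appears at 2 Hz.
26 Hz mod fs = 8 Hz.
8 Hz ≤ fs/2 = 9 Hz, appears at 8 Hz.
52 Hz mod fs = 16 Hz.
16 Hz > fs/2 = 9 Hz, folds to fs − 16 Hz = 2 Hz.
Distinct values: {2 Hz, 4 Hz, 8 Hz}.

2 Hz, 4 Hz, 8 Hz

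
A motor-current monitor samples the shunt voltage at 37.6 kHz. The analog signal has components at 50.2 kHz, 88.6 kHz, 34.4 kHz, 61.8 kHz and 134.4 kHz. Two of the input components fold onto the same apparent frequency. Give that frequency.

fs/2 = 18.8 kHz.
50.2 kHz mod fs = 12.6 kHz.
12.6 kHz ≤ fs/2 = 18.8 kHz, appears at 12.6 kHz.
88.6 kHz mod fs = 13.4 kHz.
13.4 kHz ≤ fs/2 = 18.8 kHz, appears at 13.4 kHz.
34.4 kHz > fs/2 = 18.8 kHz, folds to fs − 34.4 kHz = 3.2 kHz.
61.8 kHz mod fs = 24.2 kHz.
24.2 kHz > fs/2 = 18.8 kHz, folds to fs − 24.2 kHz = 13.4 kHz.
134.4 kHz mod fs = 21.6 kHz.
21.6 kHz > fs/2 = 18.8 kHz, folds to fs − 21.6 kHz = 16 kHz.
61.8 kHz and 88.6 kHz both map to 13.4 kHz.

13.4 kHz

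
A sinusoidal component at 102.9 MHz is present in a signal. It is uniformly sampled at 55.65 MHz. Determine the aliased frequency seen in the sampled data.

102.9 MHz mod fs = 47.25 MHz.
47.25 MHz > fs/2 = 27.825 MHz, folds to fs − 47.25 MHz = 8.4 MHz.

8.4 MHz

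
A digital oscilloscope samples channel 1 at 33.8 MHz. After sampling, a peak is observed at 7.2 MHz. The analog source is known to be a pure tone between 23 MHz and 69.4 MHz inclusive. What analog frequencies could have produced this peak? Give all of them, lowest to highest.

26.6 MHz, 41 MHz, 60.4 MHz

Frequencies that alias to 7.2 MHz are k·fs ± 7.2 MHz for integer k ≥ 0.
k=0: 7.2 MHz.
k=1: 26.6 MHz, 41 MHz.
k=2: 60.4 MHz, 74.8 MHz.
k=3: 94.2 MHz, 108.6 MHz.
Within [23 MHz, 69.4 MHz]: 26.6 MHz, 41 MHz, 60.4 MHz.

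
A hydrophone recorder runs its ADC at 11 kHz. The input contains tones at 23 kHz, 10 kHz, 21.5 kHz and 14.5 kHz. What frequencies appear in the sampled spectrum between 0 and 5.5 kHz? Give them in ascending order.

fs/2 = 5.5 kHz.
23 kHz mod fs = 1 kHz.
1 kHz ≤ fs/2 = 5.5 kHz, appears at 1 kHz.
10 kHz > fs/2 = 5.5 kHz, folds to fs − 10 kHz = 1 kHz.
21.5 kHz mod fs = 10.5 kHz.
10.5 kHz > fs/2 = 5.5 kHz, folds to fs − 10.5 kHz = 0.5 kHz.
14.5 kHz mod fs = 3.5 kHz.
3.5 kHz ≤ fs/2 = 5.5 kHz, appears at 3.5 kHz.
Distinct values: {0.5 kHz, 1 kHz, 3.5 kHz}.

0.5 kHz, 1 kHz, 3.5 kHz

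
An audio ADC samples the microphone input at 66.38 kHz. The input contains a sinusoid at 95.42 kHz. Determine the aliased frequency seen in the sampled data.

95.42 kHz mod fs = 29.04 kHz.
29.04 kHz ≤ fs/2 = 33.19 kHz, appears at 29.04 kHz.

29.04 kHz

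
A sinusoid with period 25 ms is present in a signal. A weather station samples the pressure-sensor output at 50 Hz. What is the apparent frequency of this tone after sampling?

10 Hz

T = 25 ms → f = 1/T = 40 Hz.
40 Hz > fs/2 = 25 Hz, folds to fs − 40 Hz = 10 Hz.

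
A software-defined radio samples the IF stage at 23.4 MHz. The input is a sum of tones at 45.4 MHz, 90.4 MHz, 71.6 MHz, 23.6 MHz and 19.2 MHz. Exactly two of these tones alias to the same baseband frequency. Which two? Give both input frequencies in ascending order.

45.4 MHz, 71.6 MHz

fs/2 = 11.7 MHz.
45.4 MHz mod fs = 22 MHz.
22 MHz > fs/2 = 11.7 MHz, folds to fs − 22 MHz = 1.4 MHz.
90.4 MHz mod fs = 20.2 MHz.
20.2 MHz > fs/2 = 11.7 MHz, folds to fs − 20.2 MHz = 3.2 MHz.
71.6 MHz mod fs = 1.4 MHz.
1.4 MHz ≤ fs/2 = 11.7 MHz, appears at 1.4 MHz.
23.6 MHz mod fs = 0.2 MHz.
0.2 MHz ≤ fs/2 = 11.7 MHz, appears at 0.2 MHz.
19.2 MHz > fs/2 = 11.7 MHz, folds to fs − 19.2 MHz = 4.2 MHz.
45.4 MHz and 71.6 MHz both map to 1.4 MHz.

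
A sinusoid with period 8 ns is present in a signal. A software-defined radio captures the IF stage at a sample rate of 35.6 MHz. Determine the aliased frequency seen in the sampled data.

17.4 MHz

T = 8 ns → f = 1/T = 125 MHz.
125 MHz mod fs = 18.2 MHz.
18.2 MHz > fs/2 = 17.8 MHz, folds to fs − 18.2 MHz = 17.4 MHz.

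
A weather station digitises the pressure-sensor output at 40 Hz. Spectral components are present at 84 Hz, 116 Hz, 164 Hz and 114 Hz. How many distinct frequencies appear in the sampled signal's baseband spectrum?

2

fs/2 = 20 Hz.
84 Hz mod fs = 4 Hz.
4 Hz ≤ fs/2 = 20 Hz, appears at 4 Hz.
116 Hz mod fs = 36 Hz.
36 Hz > fs/2 = 20 Hz, folds to fs − 36 Hz = 4 Hz.
164 Hz mod fs = 4 Hz.
4 Hz ≤ fs/2 = 20 Hz, appears at 4 Hz.
114 Hz mod fs = 34 Hz.
34 Hz > fs/2 = 20 Hz, folds to fs − 34 Hz = 6 Hz.
Distinct values: {4 Hz, 6 Hz} → 2.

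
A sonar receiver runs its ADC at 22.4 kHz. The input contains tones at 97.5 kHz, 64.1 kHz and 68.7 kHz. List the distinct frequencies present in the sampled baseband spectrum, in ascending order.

fs/2 = 11.2 kHz.
97.5 kHz mod fs = 7.9 kHz.
7.9 kHz ≤ fs/2 = 11.2 kHz, appears at 7.9 kHz.
64.1 kHz mod fs = 19.3 kHz.
19.3 kHz > fs/2 = 11.2 kHz, folds to fs − 19.3 kHz = 3.1 kHz.
68.7 kHz mod fs = 1.5 kHz.
1.5 kHz ≤ fs/2 = 11.2 kHz, appears at 1.5 kHz.
Distinct values: {1.5 kHz, 3.1 kHz, 7.9 kHz}.

1.5 kHz, 3.1 kHz, 7.9 kHz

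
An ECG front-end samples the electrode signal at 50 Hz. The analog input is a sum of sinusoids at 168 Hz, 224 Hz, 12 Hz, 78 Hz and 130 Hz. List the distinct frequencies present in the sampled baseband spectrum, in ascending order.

fs/2 = 25 Hz.
168 Hz mod fs = 18 Hz.
18 Hz ≤ fs/2 = 25 Hz, appears at 18 Hz.
224 Hz mod fs = 24 Hz.
24 Hz ≤ fs/2 = 25 Hz, appears at 24 Hz.
12 Hz ≤ fs/2 = 25 Hz, passes unchanged.
78 Hz mod fs = 28 Hz.
28 Hz > fs/2 = 25 Hz, folds to fs − 28 Hz = 22 Hz.
130 Hz mod fs = 30 Hz.
30 Hz > fs/2 = 25 Hz, folds to fs − 30 Hz = 20 Hz.
Distinct values: {12 Hz, 18 Hz, 20 Hz, 22 Hz, 24 Hz}.

12 Hz, 18 Hz, 20 Hz, 22 Hz, 24 Hz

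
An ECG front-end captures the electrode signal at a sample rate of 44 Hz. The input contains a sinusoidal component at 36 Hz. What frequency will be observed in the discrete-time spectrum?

8 Hz

36 Hz > fs/2 = 22 Hz, folds to fs − 36 Hz = 8 Hz.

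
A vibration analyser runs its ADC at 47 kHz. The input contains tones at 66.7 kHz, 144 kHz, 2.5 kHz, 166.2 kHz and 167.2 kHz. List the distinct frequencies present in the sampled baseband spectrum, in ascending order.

fs/2 = 23.5 kHz.
66.7 kHz mod fs = 19.7 kHz.
19.7 kHz ≤ fs/2 = 23.5 kHz, appears at 19.7 kHz.
144 kHz mod fs = 3 kHz.
3 kHz ≤ fs/2 = 23.5 kHz, appears at 3 kHz.
2.5 kHz ≤ fs/2 = 23.5 kHz, passes unchanged.
166.2 kHz mod fs = 25.2 kHz.
25.2 kHz > fs/2 = 23.5 kHz, folds to fs − 25.2 kHz = 21.8 kHz.
167.2 kHz mod fs = 26.2 kHz.
26.2 kHz > fs/2 = 23.5 kHz, folds to fs − 26.2 kHz = 20.8 kHz.
Distinct values: {2.5 kHz, 3 kHz, 19.7 kHz, 20.8 kHz, 21.8 kHz}.

2.5 kHz, 3 kHz, 19.7 kHz, 20.8 kHz, 21.8 kHz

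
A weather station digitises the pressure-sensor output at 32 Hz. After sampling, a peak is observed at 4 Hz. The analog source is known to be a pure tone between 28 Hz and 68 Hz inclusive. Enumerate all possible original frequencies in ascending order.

Frequencies that alias to 4 Hz are k·fs ± 4 Hz for integer k ≥ 0.
k=0: 4 Hz.
k=1: 28 Hz, 36 Hz.
k=2: 60 Hz, 68 Hz.
k=3: 92 Hz, 100 Hz.
Within [28 Hz, 68 Hz]: 28 Hz, 36 Hz, 60 Hz, 68 Hz.

28 Hz, 36 Hz, 60 Hz, 68 Hz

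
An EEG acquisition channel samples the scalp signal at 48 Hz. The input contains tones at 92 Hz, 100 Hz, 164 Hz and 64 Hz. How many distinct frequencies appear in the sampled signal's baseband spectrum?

3

fs/2 = 24 Hz.
92 Hz mod fs = 44 Hz.
44 Hz > fs/2 = 24 Hz, folds to fs − 44 Hz = 4 Hz.
100 Hz mod fs = 4 Hz.
4 Hz ≤ fs/2 = 24 Hz, appears at 4 Hz.
164 Hz mod fs = 20 Hz.
20 Hz ≤ fs/2 = 24 Hz, appears at 20 Hz.
64 Hz mod fs = 16 Hz.
16 Hz ≤ fs/2 = 24 Hz, appears at 16 Hz.
Distinct values: {4 Hz, 16 Hz, 20 Hz} → 3.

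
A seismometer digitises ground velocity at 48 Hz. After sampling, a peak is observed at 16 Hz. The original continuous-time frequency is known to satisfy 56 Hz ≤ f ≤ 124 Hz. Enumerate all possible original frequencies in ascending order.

Frequencies that alias to 16 Hz are k·fs ± 16 Hz for integer k ≥ 0.
k=0: 16 Hz.
k=1: 32 Hz, 64 Hz.
k=2: 80 Hz, 112 Hz.
k=3: 128 Hz, 160 Hz.
Within [56 Hz, 124 Hz]: 64 Hz, 80 Hz, 112 Hz.

64 Hz, 80 Hz, 112 Hz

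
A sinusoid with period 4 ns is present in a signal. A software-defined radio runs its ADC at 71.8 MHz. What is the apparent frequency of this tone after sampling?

34.6 MHz

T = 4 ns → f = 1/T = 250 MHz.
250 MHz mod fs = 34.6 MHz.
34.6 MHz ≤ fs/2 = 35.9 MHz, appears at 34.6 MHz.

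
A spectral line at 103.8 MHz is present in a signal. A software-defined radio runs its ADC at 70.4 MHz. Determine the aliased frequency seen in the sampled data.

103.8 MHz mod fs = 33.4 MHz.
33.4 MHz ≤ fs/2 = 35.2 MHz, appears at 33.4 MHz.

33.4 MHz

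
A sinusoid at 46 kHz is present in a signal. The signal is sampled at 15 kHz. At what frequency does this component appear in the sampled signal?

46 kHz mod fs = 1 kHz.
1 kHz ≤ fs/2 = 7.5 kHz, appears at 1 kHz.

1 kHz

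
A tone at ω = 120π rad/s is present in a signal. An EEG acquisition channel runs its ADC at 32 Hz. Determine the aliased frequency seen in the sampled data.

ω = 120π rad/s → f = ω/(2π) = 60 Hz.
60 Hz mod fs = 28 Hz.
28 Hz > fs/2 = 16 Hz, folds to fs − 28 Hz = 4 Hz.

4 Hz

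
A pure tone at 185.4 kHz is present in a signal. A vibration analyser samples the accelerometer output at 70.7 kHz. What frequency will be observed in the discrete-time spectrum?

185.4 kHz mod fs = 44 kHz.
44 kHz > fs/2 = 35.35 kHz, folds to fs − 44 kHz = 26.7 kHz.

26.7 kHz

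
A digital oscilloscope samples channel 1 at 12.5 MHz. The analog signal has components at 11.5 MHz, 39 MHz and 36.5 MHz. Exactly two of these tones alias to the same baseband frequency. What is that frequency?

fs/2 = 6.25 MHz.
11.5 MHz > fs/2 = 6.25 MHz, folds to fs − 11.5 MHz = 1 MHz.
39 MHz mod fs = 1.5 MHz.
1.5 MHz ≤ fs/2 = 6.25 MHz, appears at 1.5 MHz.
36.5 MHz mod fs = 11.5 MHz.
11.5 MHz > fs/2 = 6.25 MHz, folds to fs − 11.5 MHz = 1 MHz.
11.5 MHz and 36.5 MHz both map to 1 MHz.

1 MHz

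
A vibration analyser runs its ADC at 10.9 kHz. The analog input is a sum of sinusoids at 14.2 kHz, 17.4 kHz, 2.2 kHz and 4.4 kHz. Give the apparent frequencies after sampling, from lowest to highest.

fs/2 = 5.45 kHz.
14.2 kHz mod fs = 3.3 kHz.
3.3 kHz ≤ fs/2 = 5.45 kHz, appears at 3.3 kHz.
17.4 kHz mod fs = 6.5 kHz.
6.5 kHz > fs/2 = 5.45 kHz, folds to fs − 6.5 kHz = 4.4 kHz.
2.2 kHz ≤ fs/2 = 5.45 kHz, passes unchanged.
4.4 kHz ≤ fs/2 = 5.45 kHz, passes unchanged.
Distinct values: {2.2 kHz, 3.3 kHz, 4.4 kHz}.

2.2 kHz, 3.3 kHz, 4.4 kHz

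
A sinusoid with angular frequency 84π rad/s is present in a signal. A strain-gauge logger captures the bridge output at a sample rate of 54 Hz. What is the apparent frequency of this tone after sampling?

12 Hz

ω = 84π rad/s → f = ω/(2π) = 42 Hz.
42 Hz > fs/2 = 27 Hz, folds to fs − 42 Hz = 12 Hz.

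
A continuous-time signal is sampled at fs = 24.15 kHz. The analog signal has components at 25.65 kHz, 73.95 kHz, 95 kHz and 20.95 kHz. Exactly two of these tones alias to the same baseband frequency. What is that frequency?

fs/2 = 12.075 kHz.
25.65 kHz mod fs = 1.5 kHz.
1.5 kHz ≤ fs/2 = 12.075 kHz, appears at 1.5 kHz.
73.95 kHz mod fs = 1.5 kHz.
1.5 kHz ≤ fs/2 = 12.075 kHz, appears at 1.5 kHz.
95 kHz mod fs = 22.55 kHz.
22.55 kHz > fs/2 = 12.075 kHz, folds to fs − 22.55 kHz = 1.6 kHz.
20.95 kHz > fs/2 = 12.075 kHz, folds to fs − 20.95 kHz = 3.2 kHz.
25.65 kHz and 73.95 kHz both map to 1.5 kHz.

1.5 kHz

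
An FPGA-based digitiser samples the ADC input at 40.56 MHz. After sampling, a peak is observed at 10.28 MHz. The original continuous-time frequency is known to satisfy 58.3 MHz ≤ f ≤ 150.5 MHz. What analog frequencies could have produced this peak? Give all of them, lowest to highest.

70.84 MHz, 91.4 MHz, 111.4 MHz, 131.96 MHz

Frequencies that alias to 10.28 MHz are k·fs ± 10.28 MHz for integer k ≥ 0.
k=0: 10.28 MHz.
k=1: 30.28 MHz, 50.84 MHz.
k=2: 70.84 MHz, 91.4 MHz.
k=3: 111.4 MHz, 131.96 MHz.
k=4: 151.96 MHz, 172.52 MHz.
Within [58.3 MHz, 150.5 MHz]: 70.84 MHz, 91.4 MHz, 111.4 MHz, 131.96 MHz.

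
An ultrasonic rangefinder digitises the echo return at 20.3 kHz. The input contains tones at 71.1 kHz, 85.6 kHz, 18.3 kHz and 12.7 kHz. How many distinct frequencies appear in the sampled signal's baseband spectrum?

4

fs/2 = 10.15 kHz.
71.1 kHz mod fs = 10.2 kHz.
10.2 kHz > fs/2 = 10.15 kHz, folds to fs − 10.2 kHz = 10.1 kHz.
85.6 kHz mod fs = 4.4 kHz.
4.4 kHz ≤ fs/2 = 10.15 kHz, appears at 4.4 kHz.
18.3 kHz > fs/2 = 10.15 kHz, folds to fs − 18.3 kHz = 2 kHz.
12.7 kHz > fs/2 = 10.15 kHz, folds to fs − 12.7 kHz = 7.6 kHz.
Distinct values: {2 kHz, 4.4 kHz, 7.6 kHz, 10.1 kHz} → 4.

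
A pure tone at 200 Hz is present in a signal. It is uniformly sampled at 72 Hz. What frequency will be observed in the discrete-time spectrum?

200 Hz mod fs = 56 Hz.
56 Hz > fs/2 = 36 Hz, folds to fs − 56 Hz = 16 Hz.

16 Hz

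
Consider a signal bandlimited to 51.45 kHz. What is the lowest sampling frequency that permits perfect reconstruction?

Nyquist rate = 2 × 51.45 kHz = 102.9 kHz.

102.9 kHz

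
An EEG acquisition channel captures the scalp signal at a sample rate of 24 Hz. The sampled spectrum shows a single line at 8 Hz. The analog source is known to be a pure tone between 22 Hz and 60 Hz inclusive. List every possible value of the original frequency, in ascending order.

Frequencies that alias to 8 Hz are k·fs ± 8 Hz for integer k ≥ 0.
k=0: 8 Hz.
k=1: 16 Hz, 32 Hz.
k=2: 40 Hz, 56 Hz.
k=3: 64 Hz, 80 Hz.
Within [22 Hz, 60 Hz]: 32 Hz, 40 Hz, 56 Hz.

32 Hz, 40 Hz, 56 Hz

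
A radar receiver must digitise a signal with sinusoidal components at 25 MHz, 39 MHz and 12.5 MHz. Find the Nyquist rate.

78 MHz

Highest-frequency component: 39 MHz.
Nyquist rate = 2 × 39 MHz = 78 MHz.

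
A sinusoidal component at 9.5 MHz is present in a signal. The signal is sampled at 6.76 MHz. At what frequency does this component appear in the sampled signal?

9.5 MHz mod fs = 2.74 MHz.
2.74 MHz ≤ fs/2 = 3.38 MHz, appears at 2.74 MHz.

2.74 MHz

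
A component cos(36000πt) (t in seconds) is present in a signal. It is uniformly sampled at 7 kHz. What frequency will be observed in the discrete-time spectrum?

3 kHz

ω = 36000π rad/s → f = ω/(2π) = 18000 Hz = 18 kHz.
18 kHz mod fs = 4 kHz.
4 kHz > fs/2 = 3.5 kHz, folds to fs − 4 kHz = 3 kHz.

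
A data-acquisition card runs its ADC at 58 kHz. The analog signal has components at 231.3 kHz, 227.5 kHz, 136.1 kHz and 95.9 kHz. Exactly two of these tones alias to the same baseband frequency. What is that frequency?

fs/2 = 29 kHz.
231.3 kHz mod fs = 57.3 kHz.
57.3 kHz > fs/2 = 29 kHz, folds to fs − 57.3 kHz = 0.7 kHz.
227.5 kHz mod fs = 53.5 kHz.
53.5 kHz > fs/2 = 29 kHz, folds to fs − 53.5 kHz = 4.5 kHz.
136.1 kHz mod fs = 20.1 kHz.
20.1 kHz ≤ fs/2 = 29 kHz, appears at 20.1 kHz.
95.9 kHz mod fs = 37.9 kHz.
37.9 kHz > fs/2 = 29 kHz, folds to fs − 37.9 kHz = 20.1 kHz.
95.9 kHz and 136.1 kHz both map to 20.1 kHz.

20.1 kHz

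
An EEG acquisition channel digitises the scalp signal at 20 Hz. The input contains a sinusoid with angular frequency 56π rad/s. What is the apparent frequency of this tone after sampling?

ω = 56π rad/s → f = ω/(2π) = 28 Hz.
28 Hz mod fs = 8 Hz.
8 Hz ≤ fs/2 = 10 Hz, appears at 8 Hz.

8 Hz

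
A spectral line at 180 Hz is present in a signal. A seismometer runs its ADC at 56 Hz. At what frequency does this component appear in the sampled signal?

12 Hz

180 Hz mod fs = 12 Hz.
12 Hz ≤ fs/2 = 28 Hz, appears at 12 Hz.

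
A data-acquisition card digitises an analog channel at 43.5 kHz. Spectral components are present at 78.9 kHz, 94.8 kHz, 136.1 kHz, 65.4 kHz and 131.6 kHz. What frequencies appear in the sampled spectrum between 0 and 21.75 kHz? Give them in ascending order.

fs/2 = 21.75 kHz.
78.9 kHz mod fs = 35.4 kHz.
35.4 kHz > fs/2 = 21.75 kHz, folds to fs − 35.4 kHz = 8.1 kHz.
94.8 kHz mod fs = 7.8 kHz.
7.8 kHz ≤ fs/2 = 21.75 kHz, appears at 7.8 kHz.
136.1 kHz mod fs = 5.6 kHz.
5.6 kHz ≤ fs/2 = 21.75 kHz, appears at 5.6 kHz.
65.4 kHz mod fs = 21.9 kHz.
21.9 kHz > fs/2 = 21.75 kHz, folds to fs − 21.9 kHz = 21.6 kHz.
131.6 kHz mod fs = 1.1 kHz.
1.1 kHz ≤ fs/2 = 21.75 kHz, appears at 1.1 kHz.
Distinct values: {1.1 kHz, 5.6 kHz, 7.8 kHz, 8.1 kHz, 21.6 kHz}.

1.1 kHz, 5.6 kHz, 7.8 kHz, 8.1 kHz, 21.6 kHz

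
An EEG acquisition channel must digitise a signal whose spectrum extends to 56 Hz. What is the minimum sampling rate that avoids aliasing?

Nyquist rate = 2 × 56 Hz = 112 Hz.

112 Hz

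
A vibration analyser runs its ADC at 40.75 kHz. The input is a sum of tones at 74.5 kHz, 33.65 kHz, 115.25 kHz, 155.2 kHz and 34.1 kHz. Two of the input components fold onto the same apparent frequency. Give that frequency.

7 kHz

fs/2 = 20.375 kHz.
74.5 kHz mod fs = 33.75 kHz.
33.75 kHz > fs/2 = 20.375 kHz, folds to fs − 33.75 kHz = 7 kHz.
33.65 kHz > fs/2 = 20.375 kHz, folds to fs − 33.65 kHz = 7.1 kHz.
115.25 kHz mod fs = 33.75 kHz.
33.75 kHz > fs/2 = 20.375 kHz, folds to fs − 33.75 kHz = 7 kHz.
155.2 kHz mod fs = 32.95 kHz.
32.95 kHz > fs/2 = 20.375 kHz, folds to fs − 32.95 kHz = 7.8 kHz.
34.1 kHz > fs/2 = 20.375 kHz, folds to fs − 34.1 kHz = 6.65 kHz.
74.5 kHz and 115.25 kHz both map to 7 kHz.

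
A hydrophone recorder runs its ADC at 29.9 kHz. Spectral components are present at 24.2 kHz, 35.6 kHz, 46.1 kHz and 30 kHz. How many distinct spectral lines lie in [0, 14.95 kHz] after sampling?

fs/2 = 14.95 kHz.
24.2 kHz > fs/2 = 14.95 kHz, folds to fs − 24.2 kHz = 5.7 kHz.
35.6 kHz mod fs = 5.7 kHz.
5.7 kHz ≤ fs/2 = 14.95 kHz, appears at 5.7 kHz.
46.1 kHz mod fs = 16.2 kHz.
16.2 kHz > fs/2 = 14.95 kHz, folds to fs − 16.2 kHz = 13.7 kHz.
30 kHz mod fs = 0.1 kHz.
0.1 kHz ≤ fs/2 = 14.95 kHz, appears at 0.1 kHz.
Distinct values: {0.1 kHz, 5.7 kHz, 13.7 kHz} → 3.

3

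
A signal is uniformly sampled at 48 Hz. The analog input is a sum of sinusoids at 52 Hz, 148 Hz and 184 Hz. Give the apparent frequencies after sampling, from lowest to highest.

4 Hz, 8 Hz

fs/2 = 24 Hz.
52 Hz mod fs = 4 Hz.
4 Hz ≤ fs/2 = 24 Hz, appears at 4 Hz.
148 Hz mod fs = 4 Hz.
4 Hz ≤ fs/2 = 24 Hz, appears at 4 Hz.
184 Hz mod fs = 40 Hz.
40 Hz > fs/2 = 24 Hz, folds to fs − 40 Hz = 8 Hz.
Distinct values: {4 Hz, 8 Hz}.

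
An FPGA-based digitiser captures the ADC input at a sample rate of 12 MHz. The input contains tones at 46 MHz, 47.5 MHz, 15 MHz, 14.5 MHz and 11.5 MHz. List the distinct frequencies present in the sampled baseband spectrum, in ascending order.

0.5 MHz, 2 MHz, 2.5 MHz, 3 MHz

fs/2 = 6 MHz.
46 MHz mod fs = 10 MHz.
10 MHz > fs/2 = 6 MHz, folds to fs − 10 MHz = 2 MHz.
47.5 MHz mod fs = 11.5 MHz.
11.5 MHz > fs/2 = 6 MHz, folds to fs − 11.5 MHz = 0.5 MHz.
15 MHz mod fs = 3 MHz.
3 MHz ≤ fs/2 = 6 MHz, appears at 3 MHz.
14.5 MHz mod fs = 2.5 MHz.
2.5 MHz ≤ fs/2 = 6 MHz, appears at 2.5 MHz.
11.5 MHz > fs/2 = 6 MHz, folds to fs − 11.5 MHz = 0.5 MHz.
Distinct values: {0.5 MHz, 2 MHz, 2.5 MHz, 3 MHz}.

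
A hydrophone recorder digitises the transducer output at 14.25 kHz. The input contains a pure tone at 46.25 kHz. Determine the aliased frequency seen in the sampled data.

3.5 kHz

46.25 kHz mod fs = 3.5 kHz.
3.5 kHz ≤ fs/2 = 7.125 kHz, appears at 3.5 kHz.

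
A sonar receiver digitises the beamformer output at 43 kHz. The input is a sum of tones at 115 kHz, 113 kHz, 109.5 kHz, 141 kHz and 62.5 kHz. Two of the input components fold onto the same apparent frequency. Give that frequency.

19.5 kHz

fs/2 = 21.5 kHz.
115 kHz mod fs = 29 kHz.
29 kHz > fs/2 = 21.5 kHz, folds to fs − 29 kHz = 14 kHz.
113 kHz mod fs = 27 kHz.
27 kHz > fs/2 = 21.5 kHz, folds to fs − 27 kHz = 16 kHz.
109.5 kHz mod fs = 23.5 kHz.
23.5 kHz > fs/2 = 21.5 kHz, folds to fs − 23.5 kHz = 19.5 kHz.
141 kHz mod fs = 12 kHz.
12 kHz ≤ fs/2 = 21.5 kHz, appears at 12 kHz.
62.5 kHz mod fs = 19.5 kHz.
19.5 kHz ≤ fs/2 = 21.5 kHz, appears at 19.5 kHz.
62.5 kHz and 109.5 kHz both map to 19.5 kHz.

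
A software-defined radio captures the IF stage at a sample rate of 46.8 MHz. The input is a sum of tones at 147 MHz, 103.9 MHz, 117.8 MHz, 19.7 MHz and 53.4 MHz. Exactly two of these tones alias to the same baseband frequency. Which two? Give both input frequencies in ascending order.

fs/2 = 23.4 MHz.
147 MHz mod fs = 6.6 MHz.
6.6 MHz ≤ fs/2 = 23.4 MHz, appears at 6.6 MHz.
103.9 MHz mod fs = 10.3 MHz.
10.3 MHz ≤ fs/2 = 23.4 MHz, appears at 10.3 MHz.
117.8 MHz mod fs = 24.2 MHz.
24.2 MHz > fs/2 = 23.4 MHz, folds to fs − 24.2 MHz = 22.6 MHz.
19.7 MHz ≤ fs/2 = 23.4 MHz, passes unchanged.
53.4 MHz mod fs = 6.6 MHz.
6.6 MHz ≤ fs/2 = 23.4 MHz, appears at 6.6 MHz.
53.4 MHz and 147 MHz both map to 6.6 MHz.

53.4 MHz, 147 MHz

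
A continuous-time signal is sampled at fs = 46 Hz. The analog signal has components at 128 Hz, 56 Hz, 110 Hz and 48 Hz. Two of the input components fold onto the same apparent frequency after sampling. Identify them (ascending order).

56 Hz, 128 Hz

fs/2 = 23 Hz.
128 Hz mod fs = 36 Hz.
36 Hz > fs/2 = 23 Hz, folds to fs − 36 Hz = 10 Hz.
56 Hz mod fs = 10 Hz.
10 Hz ≤ fs/2 = 23 Hz, appears at 10 Hz.
110 Hz mod fs = 18 Hz.
18 Hz ≤ fs/2 = 23 Hz, appears at 18 Hz.
48 Hz mod fs = 2 Hz.
2 Hz ≤ fs/2 = 23 Hz, appears at 2 Hz.
56 Hz and 128 Hz both map to 10 Hz.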